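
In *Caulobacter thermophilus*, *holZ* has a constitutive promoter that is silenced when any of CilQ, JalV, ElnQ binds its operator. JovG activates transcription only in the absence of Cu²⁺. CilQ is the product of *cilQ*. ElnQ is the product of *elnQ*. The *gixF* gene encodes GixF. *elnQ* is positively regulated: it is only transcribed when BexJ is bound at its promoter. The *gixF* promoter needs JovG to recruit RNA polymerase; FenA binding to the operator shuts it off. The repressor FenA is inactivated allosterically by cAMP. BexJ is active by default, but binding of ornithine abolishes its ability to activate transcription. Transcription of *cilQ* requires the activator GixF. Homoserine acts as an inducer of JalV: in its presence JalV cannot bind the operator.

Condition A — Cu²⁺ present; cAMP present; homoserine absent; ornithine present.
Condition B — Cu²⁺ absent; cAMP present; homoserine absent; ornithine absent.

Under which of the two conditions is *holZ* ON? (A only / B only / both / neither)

Condition A:
Cu²⁺ is present, so JovG is inactive.
cAMP is present, so FenA is inactive.
Required activator JovG is absent, so *gixF* is not transcribed.
So GixF is not produced.
Required activator GixF is absent, so *cilQ* is not transcribed.
So CilQ is not produced.
Homoserine is absent, so JalV is active.
Ornithine is present, so BexJ is inactive.
Required activator BexJ is absent, so *elnQ* is not transcribed.
So ElnQ is not produced.
With repressor JalV bound, *holZ* is not transcribed.
→ *holZ* is OFF in A.
Condition B:
Cu²⁺ is absent, so JovG is active.
cAMP is present, so FenA is inactive.
No repressor is bound and JovG is active, so *gixF* is transcribed.
So GixF is produced and active.
No repressor is bound and GixF is active, so *cilQ* is transcribed.
So CilQ is produced and active.
Homoserine is absent, so JalV is active.
Ornithine is absent, so BexJ is active.
No repressor is bound and BexJ is active, so *elnQ* is transcribed.
So ElnQ is produced and active.
With repressor CilQ bound, *holZ* is not transcribed.
→ *holZ* is OFF in B.

neither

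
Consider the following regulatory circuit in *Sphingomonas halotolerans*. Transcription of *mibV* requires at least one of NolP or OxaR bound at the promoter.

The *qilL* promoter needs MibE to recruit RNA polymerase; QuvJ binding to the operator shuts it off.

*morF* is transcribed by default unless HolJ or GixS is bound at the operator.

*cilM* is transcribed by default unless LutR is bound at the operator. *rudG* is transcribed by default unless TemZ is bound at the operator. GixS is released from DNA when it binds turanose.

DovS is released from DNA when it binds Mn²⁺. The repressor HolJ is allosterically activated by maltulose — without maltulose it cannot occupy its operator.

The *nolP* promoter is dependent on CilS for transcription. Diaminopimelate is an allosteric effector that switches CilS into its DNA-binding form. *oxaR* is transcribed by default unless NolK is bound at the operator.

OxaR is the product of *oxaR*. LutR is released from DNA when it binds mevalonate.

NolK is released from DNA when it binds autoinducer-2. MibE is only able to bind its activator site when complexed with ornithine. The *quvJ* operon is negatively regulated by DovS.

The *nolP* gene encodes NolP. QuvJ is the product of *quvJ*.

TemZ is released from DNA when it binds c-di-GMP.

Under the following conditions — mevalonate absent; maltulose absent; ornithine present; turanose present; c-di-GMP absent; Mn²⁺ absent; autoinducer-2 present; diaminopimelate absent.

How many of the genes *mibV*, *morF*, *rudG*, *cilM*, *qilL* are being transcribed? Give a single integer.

Diaminopimelate is absent, so CilS is inactive.
Required activator CilS is absent, so *nolP* is not transcribed.
So NolP is not produced.
Autoinducer-2 is present, so NolK is inactive.
With no repressor bound, *oxaR* is transcribed.
So OxaR is produced and active.
Activator OxaR is present, so *mibV* is transcribed.
→ *mibV* is ON.
Maltulose is absent, so HolJ is inactive.
Turanose is present, so GixS is inactive.
With no repressor bound, *morF* is transcribed.
→ *morF* is ON.
c-di-GMP is absent, so TemZ is active.
With repressor TemZ bound, *rudG* is not transcribed.
→ *rudG* is OFF.
Mevalonate is absent, so LutR is active.
With repressor LutR bound, *cilM* is not transcribed.
→ *cilM* is OFF.
Mn²⁺ is absent, so DovS is active.
With repressor DovS bound, *quvJ* is not transcribed.
So QuvJ is not produced.
Ornithine is present, so MibE is active.
No repressor is bound and MibE is active, so *qilL* is transcribed.
→ *qilL* is ON.
3 of the 5 genes are transcribed.

3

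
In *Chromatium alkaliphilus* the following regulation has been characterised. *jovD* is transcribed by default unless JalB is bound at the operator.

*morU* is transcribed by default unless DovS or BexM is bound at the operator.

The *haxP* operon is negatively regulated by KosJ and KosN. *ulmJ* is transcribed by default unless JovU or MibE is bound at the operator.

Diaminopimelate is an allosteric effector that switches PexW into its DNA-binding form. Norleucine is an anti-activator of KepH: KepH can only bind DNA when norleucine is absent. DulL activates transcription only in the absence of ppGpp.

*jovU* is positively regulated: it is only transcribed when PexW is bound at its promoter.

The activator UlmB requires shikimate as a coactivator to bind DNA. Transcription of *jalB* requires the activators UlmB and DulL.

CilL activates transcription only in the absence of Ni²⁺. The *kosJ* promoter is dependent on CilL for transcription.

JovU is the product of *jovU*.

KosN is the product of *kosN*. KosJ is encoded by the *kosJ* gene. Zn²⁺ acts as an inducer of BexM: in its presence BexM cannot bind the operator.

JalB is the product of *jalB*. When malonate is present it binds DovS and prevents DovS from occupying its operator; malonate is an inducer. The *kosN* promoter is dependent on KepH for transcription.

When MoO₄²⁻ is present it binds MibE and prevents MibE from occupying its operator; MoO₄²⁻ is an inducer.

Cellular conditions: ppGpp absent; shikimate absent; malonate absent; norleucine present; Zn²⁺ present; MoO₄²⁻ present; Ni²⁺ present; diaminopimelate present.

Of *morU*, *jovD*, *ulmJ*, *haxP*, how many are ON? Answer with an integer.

2

Malonate is absent, so DovS is active.
Zn²⁺ is present, so BexM is inactive.
With repressor DovS bound, *morU* is not transcribed.
→ *morU* is OFF.
Shikimate is absent, so UlmB is inactive.
ppGpp is absent, so DulL is active.
Required activator UlmB is absent, so *jalB* is not transcribed.
So JalB is not produced.
With no repressor bound, *jovD* is transcribed.
→ *jovD* is ON.
Diaminopimelate is present, so PexW is active.
No repressor is bound and PexW is active, so *jovU* is transcribed.
So JovU is produced and active.
MoO₄²⁻ is present, so MibE is inactive.
With repressor JovU bound, *ulmJ* is not transcribed.
→ *ulmJ* is OFF.
Ni²⁺ is present, so CilL is inactive.
Required activator CilL is absent, so *kosJ* is not transcribed.
So KosJ is not produced.
Norleucine is present, so KepH is inactive.
Required activator KepH is absent, so *kosN* is not transcribed.
So KosN is not produced.
With no repressor bound, *haxP* is transcribed.
→ *haxP* is ON.
2 of the 4 genes are transcribed.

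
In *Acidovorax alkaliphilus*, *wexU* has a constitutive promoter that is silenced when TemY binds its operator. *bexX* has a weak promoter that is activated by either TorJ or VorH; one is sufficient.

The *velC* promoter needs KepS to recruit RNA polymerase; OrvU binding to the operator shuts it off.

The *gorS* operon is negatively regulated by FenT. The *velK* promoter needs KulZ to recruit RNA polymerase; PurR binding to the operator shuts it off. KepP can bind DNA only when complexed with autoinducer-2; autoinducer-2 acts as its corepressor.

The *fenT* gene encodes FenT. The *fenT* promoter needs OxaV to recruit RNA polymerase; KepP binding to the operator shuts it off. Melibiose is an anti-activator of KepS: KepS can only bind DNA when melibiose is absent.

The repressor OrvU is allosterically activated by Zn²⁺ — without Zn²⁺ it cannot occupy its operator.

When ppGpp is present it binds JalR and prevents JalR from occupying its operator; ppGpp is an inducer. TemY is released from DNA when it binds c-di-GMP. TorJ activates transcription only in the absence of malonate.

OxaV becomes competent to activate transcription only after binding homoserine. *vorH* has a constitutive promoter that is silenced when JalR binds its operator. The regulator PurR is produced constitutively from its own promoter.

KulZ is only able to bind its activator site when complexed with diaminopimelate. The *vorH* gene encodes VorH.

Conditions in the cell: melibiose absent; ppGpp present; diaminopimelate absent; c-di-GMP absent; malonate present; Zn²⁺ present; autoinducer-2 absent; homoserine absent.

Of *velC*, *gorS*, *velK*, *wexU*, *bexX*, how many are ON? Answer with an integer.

Melibiose is absent, so KepS is active.
Zn²⁺ is present, so OrvU is active.
With repressor OrvU bound, *velC* is not transcribed.
→ *velC* is OFF.
Homoserine is absent, so OxaV is inactive.
Autoinducer-2 is absent, so KepP is inactive.
Required activator OxaV is absent, so *fenT* is not transcribed.
So FenT is not produced.
With no repressor bound, *gorS* is transcribed.
→ *gorS* is ON.
PurR is produced constitutively and is active.
Diaminopimelate is absent, so KulZ is inactive.
With repressor PurR bound, *velK* is not transcribed.
→ *velK* is OFF.
c-di-GMP is absent, so TemY is active.
With repressor TemY bound, *wexU* is not transcribed.
→ *wexU* is OFF.
Malonate is present, so TorJ is inactive.
ppGpp is present, so JalR is inactive.
With no repressor bound, *vorH* is transcribed.
So VorH is produced and active.
Activator VorH is present, so *bexX* is transcribed.
→ *bexX* is ON.
2 of the 5 genes are transcribed.

2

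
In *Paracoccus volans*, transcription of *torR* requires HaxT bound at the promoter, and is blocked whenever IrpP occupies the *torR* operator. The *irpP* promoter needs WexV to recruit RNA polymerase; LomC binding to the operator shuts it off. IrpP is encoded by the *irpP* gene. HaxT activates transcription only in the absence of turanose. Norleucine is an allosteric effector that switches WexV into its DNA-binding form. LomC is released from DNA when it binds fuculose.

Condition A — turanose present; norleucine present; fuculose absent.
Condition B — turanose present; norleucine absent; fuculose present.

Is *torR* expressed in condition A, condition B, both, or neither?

Condition A:
Turanose is present, so HaxT is inactive.
Norleucine is present, so WexV is active.
Fuculose is absent, so LomC is active.
With repressor LomC bound, *irpP* is not transcribed.
So IrpP is not produced.
Required activator HaxT is absent, so *torR* is not transcribed.
→ *torR* is OFF in A.
Condition B:
Turanose is present, so HaxT is inactive.
Norleucine is absent, so WexV is inactive.
Fuculose is present, so LomC is inactive.
Required activator WexV is absent, so *irpP* is not transcribed.
So IrpP is not produced.
Required activator HaxT is absent, so *torR* is not transcribed.
→ *torR* is OFF in B.

neither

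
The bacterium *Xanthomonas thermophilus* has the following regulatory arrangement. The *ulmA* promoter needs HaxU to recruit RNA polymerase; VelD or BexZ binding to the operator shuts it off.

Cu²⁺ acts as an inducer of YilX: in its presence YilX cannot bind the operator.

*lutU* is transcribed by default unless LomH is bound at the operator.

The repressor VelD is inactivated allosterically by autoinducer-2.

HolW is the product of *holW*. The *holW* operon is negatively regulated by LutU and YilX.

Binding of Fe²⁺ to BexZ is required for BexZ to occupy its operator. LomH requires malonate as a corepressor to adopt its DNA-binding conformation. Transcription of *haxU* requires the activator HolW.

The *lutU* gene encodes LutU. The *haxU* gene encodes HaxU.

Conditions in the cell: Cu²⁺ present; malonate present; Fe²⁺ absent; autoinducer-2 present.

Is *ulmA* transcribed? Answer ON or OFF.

ON

Autoinducer-2 is present, so VelD is inactive.
Fe²⁺ is absent, so BexZ is inactive.
Malonate is present, so LomH is active.
With repressor LomH bound, *lutU* is not transcribed.
So LutU is not produced.
Cu²⁺ is present, so YilX is inactive.
With no repressor bound, *holW* is transcribed.
So HolW is produced and active.
No repressor is bound and HolW is active, so *haxU* is transcribed.
So HaxU is produced and active.
No repressor is bound and HaxU is active, so *ulmA* is transcribed.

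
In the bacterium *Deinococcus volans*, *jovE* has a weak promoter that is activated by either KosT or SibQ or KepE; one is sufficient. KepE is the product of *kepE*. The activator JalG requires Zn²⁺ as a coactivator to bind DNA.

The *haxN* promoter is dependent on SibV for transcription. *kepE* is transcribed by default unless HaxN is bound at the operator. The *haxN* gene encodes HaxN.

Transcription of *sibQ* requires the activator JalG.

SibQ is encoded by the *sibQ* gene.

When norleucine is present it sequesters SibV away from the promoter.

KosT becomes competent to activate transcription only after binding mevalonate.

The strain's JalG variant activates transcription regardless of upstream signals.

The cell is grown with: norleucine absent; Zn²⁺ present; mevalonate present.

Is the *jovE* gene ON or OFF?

Mevalonate is present, so KosT is active.
JalG is constitutively active in this strain.
No repressor is bound and JalG is active, so *sibQ* is transcribed.
So SibQ is produced and active.
Norleucine is absent, so SibV is active.
No repressor is bound and SibV is active, so *haxN* is transcribed.
So HaxN is produced and active.
With repressor HaxN bound, *kepE* is not transcribed.
So KepE is not produced.
Activator KosT is present, so *jovE* is transcribed.

ON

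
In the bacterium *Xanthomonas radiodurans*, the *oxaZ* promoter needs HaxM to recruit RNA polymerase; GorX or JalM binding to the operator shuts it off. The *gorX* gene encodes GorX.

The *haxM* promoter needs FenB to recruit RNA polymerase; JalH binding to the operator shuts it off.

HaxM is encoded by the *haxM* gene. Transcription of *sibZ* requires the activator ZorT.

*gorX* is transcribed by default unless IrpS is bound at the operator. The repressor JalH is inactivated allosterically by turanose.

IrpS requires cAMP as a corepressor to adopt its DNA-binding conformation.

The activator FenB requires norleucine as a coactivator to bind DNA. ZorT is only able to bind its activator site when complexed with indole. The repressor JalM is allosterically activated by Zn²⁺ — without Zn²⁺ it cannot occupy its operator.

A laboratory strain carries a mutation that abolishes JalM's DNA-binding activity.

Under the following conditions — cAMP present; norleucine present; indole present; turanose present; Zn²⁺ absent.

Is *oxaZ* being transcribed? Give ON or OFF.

ON

cAMP is present, so IrpS is active.
With repressor IrpS bound, *gorX* is not transcribed.
So GorX is not produced.
JalM is non-functional in this strain, so it has no effect.
Norleucine is present, so FenB is active.
Turanose is present, so JalH is inactive.
No repressor is bound and FenB is active, so *haxM* is transcribed.
So HaxM is produced and active.
No repressor is bound and HaxM is active, so *oxaZ* is transcribed.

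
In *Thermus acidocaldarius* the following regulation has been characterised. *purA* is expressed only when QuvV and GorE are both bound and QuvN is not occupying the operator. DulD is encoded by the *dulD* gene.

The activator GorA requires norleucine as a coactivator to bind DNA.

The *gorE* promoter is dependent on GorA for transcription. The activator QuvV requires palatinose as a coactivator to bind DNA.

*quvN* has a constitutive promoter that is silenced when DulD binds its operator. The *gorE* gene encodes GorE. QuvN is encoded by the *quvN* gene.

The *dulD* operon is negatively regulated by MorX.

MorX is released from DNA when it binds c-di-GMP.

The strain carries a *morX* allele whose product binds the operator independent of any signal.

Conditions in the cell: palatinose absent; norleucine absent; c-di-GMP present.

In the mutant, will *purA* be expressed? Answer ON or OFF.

OFF

Palatinose is absent, so QuvV is inactive.
Norleucine is absent, so GorA is inactive.
Required activator GorA is absent, so *gorE* is not transcribed.
So GorE is not produced.
MorX is constitutively active in this strain.
With repressor MorX bound, *dulD* is not transcribed.
So DulD is not produced.
With no repressor bound, *quvN* is transcribed.
So QuvN is produced and active.
With repressor QuvN bound, *purA* is not transcribed.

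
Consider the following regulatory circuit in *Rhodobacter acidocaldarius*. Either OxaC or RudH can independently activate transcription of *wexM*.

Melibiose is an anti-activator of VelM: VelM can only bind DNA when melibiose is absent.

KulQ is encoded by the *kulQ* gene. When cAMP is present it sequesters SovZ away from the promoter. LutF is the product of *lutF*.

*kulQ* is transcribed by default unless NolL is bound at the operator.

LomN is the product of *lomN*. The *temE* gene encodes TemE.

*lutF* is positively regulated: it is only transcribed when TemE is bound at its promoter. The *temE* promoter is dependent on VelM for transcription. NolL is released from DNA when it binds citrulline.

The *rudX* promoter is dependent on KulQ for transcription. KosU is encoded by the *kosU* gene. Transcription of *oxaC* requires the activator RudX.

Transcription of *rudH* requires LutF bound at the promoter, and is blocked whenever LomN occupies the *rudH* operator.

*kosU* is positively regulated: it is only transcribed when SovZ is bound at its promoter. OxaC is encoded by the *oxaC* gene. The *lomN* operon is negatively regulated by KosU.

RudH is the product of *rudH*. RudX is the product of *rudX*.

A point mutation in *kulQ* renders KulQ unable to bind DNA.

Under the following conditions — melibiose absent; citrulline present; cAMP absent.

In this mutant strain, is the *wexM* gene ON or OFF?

ON

KulQ is non-functional in this strain, so it has no effect.
Required activator KulQ is absent, so *rudX* is not transcribed.
So RudX is not produced.
Required activator RudX is absent, so *oxaC* is not transcribed.
So OxaC is not produced.
cAMP is absent, so SovZ is active.
No repressor is bound and SovZ is active, so *kosU* is transcribed.
So KosU is produced and active.
With repressor KosU bound, *lomN* is not transcribed.
So LomN is not produced.
Melibiose is absent, so VelM is active.
No repressor is bound and VelM is active, so *temE* is transcribed.
So TemE is produced and active.
No repressor is bound and TemE is active, so *lutF* is transcribed.
So LutF is produced and active.
No repressor is bound and LutF is active, so *rudH* is transcribed.
So RudH is produced and active.
Activator RudH is present, so *wexM* is transcribed.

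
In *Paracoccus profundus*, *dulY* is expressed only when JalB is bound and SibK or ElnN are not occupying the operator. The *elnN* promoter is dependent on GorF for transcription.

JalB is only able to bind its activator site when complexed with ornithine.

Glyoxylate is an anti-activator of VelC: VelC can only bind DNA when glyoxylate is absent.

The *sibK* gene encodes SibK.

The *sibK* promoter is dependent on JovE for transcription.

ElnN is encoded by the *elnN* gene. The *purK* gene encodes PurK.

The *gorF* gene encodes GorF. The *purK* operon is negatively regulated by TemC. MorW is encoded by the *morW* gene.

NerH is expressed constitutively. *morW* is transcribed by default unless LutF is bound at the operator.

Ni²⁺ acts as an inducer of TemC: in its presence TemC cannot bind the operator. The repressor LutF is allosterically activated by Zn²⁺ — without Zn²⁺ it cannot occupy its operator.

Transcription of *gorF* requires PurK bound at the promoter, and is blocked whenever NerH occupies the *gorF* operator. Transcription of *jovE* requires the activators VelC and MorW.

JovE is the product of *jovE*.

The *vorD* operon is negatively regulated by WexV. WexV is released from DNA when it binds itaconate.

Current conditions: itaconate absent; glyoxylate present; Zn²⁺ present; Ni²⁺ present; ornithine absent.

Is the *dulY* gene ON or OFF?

Glyoxylate is present, so VelC is inactive.
Zn²⁺ is present, so LutF is active.
With repressor LutF bound, *morW* is not transcribed.
So MorW is not produced.
Required activator VelC is absent, so *jovE* is not transcribed.
So JovE is not produced.
Required activator JovE is absent, so *sibK* is not transcribed.
So SibK is not produced.
Ornithine is absent, so JalB is inactive.
Ni²⁺ is present, so TemC is inactive.
With no repressor bound, *purK* is transcribed.
So PurK is produced and active.
NerH is produced constitutively and is active.
With repressor NerH bound, *gorF* is not transcribed.
So GorF is not produced.
Required activator GorF is absent, so *elnN* is not transcribed.
So ElnN is not produced.
Required activator JalB is absent, so *dulY* is not transcribed.

OFF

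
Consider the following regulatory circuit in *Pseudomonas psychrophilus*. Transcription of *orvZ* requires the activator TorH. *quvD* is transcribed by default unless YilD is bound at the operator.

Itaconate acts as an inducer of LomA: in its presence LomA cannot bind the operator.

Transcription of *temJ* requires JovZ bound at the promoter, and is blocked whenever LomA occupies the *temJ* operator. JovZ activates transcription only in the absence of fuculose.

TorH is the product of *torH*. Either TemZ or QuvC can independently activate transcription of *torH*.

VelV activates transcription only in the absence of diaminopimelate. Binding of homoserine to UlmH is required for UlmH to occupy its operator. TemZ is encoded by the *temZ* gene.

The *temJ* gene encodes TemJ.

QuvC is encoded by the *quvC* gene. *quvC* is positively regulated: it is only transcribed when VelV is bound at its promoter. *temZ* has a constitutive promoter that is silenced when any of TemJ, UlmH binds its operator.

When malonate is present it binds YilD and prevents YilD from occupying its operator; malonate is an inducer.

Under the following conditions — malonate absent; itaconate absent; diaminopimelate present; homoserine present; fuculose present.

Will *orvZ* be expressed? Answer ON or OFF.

Fuculose is present, so JovZ is inactive.
Itaconate is absent, so LomA is active.
With repressor LomA bound, *temJ* is not transcribed.
So TemJ is not produced.
Homoserine is present, so UlmH is active.
With repressor UlmH bound, *temZ* is not transcribed.
So TemZ is not produced.
Diaminopimelate is present, so VelV is inactive.
Required activator VelV is absent, so *quvC* is not transcribed.
So QuvC is not produced.
No activator is available at the *torH* promoter, so *torH* is not transcribed.
So TorH is not produced.
Required activator TorH is absent, so *orvZ* is not transcribed.

OFF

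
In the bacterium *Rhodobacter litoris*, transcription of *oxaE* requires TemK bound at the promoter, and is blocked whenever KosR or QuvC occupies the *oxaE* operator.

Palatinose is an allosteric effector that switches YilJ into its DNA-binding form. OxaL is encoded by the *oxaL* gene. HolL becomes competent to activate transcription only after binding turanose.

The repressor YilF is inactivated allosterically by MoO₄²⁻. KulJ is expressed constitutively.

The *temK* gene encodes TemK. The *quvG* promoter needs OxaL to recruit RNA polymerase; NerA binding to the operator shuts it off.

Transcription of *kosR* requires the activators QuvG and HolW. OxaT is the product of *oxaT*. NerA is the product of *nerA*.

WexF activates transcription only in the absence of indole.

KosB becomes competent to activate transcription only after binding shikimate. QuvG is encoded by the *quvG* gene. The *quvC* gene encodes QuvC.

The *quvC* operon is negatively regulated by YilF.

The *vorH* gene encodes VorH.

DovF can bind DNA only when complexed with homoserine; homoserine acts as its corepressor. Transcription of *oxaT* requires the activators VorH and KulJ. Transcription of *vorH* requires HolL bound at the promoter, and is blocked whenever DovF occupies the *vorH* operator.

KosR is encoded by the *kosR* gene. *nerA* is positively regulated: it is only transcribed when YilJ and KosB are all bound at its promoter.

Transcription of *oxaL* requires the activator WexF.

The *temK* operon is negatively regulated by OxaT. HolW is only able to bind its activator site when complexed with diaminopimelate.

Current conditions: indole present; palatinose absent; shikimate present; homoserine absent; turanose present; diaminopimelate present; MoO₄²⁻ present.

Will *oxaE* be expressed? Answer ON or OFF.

Indole is present, so WexF is inactive.
Required activator WexF is absent, so *oxaL* is not transcribed.
So OxaL is not produced.
Palatinose is absent, so YilJ is inactive.
Shikimate is present, so KosB is active.
Required activator YilJ is absent, so *nerA* is not transcribed.
So NerA is not produced.
Required activator OxaL is absent, so *quvG* is not transcribed.
So QuvG is not produced.
Diaminopimelate is present, so HolW is active.
Required activator QuvG is absent, so *kosR* is not transcribed.
So KosR is not produced.
MoO₄²⁻ is present, so YilF is inactive.
With no repressor bound, *quvC* is transcribed.
So QuvC is produced and active.
Turanose is present, so HolL is active.
Homoserine is absent, so DovF is inactive.
No repressor is bound and HolL is active, so *vorH* is transcribed.
So VorH is produced and active.
KulJ is produced constitutively and is active.
No repressor is bound and VorH and KulJ are active, so *oxaT* is transcribed.
So OxaT is produced and active.
With repressor OxaT bound, *temK* is not transcribed.
So TemK is not produced.
With repressor QuvC bound, *oxaE* is not transcribed.

OFF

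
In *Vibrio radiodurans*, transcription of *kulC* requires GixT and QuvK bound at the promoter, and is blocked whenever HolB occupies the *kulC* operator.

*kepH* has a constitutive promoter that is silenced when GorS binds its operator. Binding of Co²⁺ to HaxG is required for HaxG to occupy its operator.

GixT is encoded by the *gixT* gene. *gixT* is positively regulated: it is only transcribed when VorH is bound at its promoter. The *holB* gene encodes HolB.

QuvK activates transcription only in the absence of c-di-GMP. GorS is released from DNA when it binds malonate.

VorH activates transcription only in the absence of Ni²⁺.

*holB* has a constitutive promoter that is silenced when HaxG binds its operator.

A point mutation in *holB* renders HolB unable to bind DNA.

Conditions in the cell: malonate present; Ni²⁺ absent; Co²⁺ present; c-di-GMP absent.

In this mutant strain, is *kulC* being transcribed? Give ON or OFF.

HolB is non-functional in this strain, so it has no effect.
Ni²⁺ is absent, so VorH is active.
No repressor is bound and VorH is active, so *gixT* is transcribed.
So GixT is produced and active.
c-di-GMP is absent, so QuvK is active.
No repressor is bound and GixT and QuvK are active, so *kulC* is transcribed.

ON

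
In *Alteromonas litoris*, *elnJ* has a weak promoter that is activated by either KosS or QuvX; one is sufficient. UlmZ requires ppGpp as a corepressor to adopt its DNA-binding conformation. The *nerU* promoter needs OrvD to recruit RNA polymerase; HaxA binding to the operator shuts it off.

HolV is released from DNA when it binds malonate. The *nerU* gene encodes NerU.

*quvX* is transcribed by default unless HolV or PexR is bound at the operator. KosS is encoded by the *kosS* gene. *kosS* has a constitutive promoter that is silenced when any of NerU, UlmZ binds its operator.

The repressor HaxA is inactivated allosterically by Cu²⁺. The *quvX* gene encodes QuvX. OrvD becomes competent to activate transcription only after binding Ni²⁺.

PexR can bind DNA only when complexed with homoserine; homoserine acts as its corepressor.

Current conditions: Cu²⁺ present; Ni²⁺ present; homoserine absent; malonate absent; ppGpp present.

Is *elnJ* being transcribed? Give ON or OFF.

Ni²⁺ is present, so OrvD is active.
Cu²⁺ is present, so HaxA is inactive.
No repressor is bound and OrvD is active, so *nerU* is transcribed.
So NerU is produced and active.
ppGpp is present, so UlmZ is active.
With repressor NerU bound, *kosS* is not transcribed.
So KosS is not produced.
Malonate is absent, so HolV is active.
Homoserine is absent, so PexR is inactive.
With repressor HolV bound, *quvX* is not transcribed.
So QuvX is not produced.
No activator is available at the *elnJ* promoter, so *elnJ* is not transcribed.

OFF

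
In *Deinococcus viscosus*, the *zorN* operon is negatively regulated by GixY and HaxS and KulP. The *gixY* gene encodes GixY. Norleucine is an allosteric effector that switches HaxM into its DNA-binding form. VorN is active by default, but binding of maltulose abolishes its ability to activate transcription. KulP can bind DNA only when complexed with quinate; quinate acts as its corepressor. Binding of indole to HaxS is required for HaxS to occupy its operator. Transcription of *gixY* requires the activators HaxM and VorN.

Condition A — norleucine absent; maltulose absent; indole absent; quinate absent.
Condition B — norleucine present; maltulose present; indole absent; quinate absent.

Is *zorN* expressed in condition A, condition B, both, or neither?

both

Condition A:
Norleucine is absent, so HaxM is inactive.
Maltulose is absent, so VorN is active.
Required activator HaxM is absent, so *gixY* is not transcribed.
So GixY is not produced.
Indole is absent, so HaxS is inactive.
Quinate is absent, so KulP is inactive.
With no repressor bound, *zorN* is transcribed.
→ *zorN* is ON in A.
Condition B:
Norleucine is present, so HaxM is active.
Maltulose is present, so VorN is inactive.
Required activator VorN is absent, so *gixY* is not transcribed.
So GixY is not produced.
Indole is absent, so HaxS is inactive.
Quinate is absent, so KulP is inactive.
With no repressor bound, *zorN* is transcribed.
→ *zorN* is ON in B.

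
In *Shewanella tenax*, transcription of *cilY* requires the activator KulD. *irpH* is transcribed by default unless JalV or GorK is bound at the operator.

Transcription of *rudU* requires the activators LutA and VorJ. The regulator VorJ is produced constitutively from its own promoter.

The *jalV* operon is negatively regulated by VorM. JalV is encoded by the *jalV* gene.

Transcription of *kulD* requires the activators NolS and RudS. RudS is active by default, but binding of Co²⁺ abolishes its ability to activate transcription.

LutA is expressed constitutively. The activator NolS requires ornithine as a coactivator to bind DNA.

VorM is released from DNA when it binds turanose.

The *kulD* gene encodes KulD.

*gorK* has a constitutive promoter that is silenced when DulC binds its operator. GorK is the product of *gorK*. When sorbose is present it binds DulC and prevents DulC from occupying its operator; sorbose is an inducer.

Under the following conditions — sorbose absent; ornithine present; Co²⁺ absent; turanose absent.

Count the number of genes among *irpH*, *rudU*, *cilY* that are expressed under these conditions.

Turanose is absent, so VorM is active.
With repressor VorM bound, *jalV* is not transcribed.
So JalV is not produced.
Sorbose is absent, so DulC is active.
With repressor DulC bound, *gorK* is not transcribed.
So GorK is not produced.
With no repressor bound, *irpH* is transcribed.
→ *irpH* is ON.
LutA is produced constitutively and is active.
VorJ is produced constitutively and is active.
No repressor is bound and LutA and VorJ are active, so *rudU* is transcribed.
→ *rudU* is ON.
Ornithine is present, so NolS is active.
Co²⁺ is absent, so RudS is active.
No repressor is bound and NolS and RudS are active, so *kulD* is transcribed.
So KulD is produced and active.
No repressor is bound and KulD is active, so *cilY* is transcribed.
→ *cilY* is ON.
3 of the 3 genes are transcribed.

3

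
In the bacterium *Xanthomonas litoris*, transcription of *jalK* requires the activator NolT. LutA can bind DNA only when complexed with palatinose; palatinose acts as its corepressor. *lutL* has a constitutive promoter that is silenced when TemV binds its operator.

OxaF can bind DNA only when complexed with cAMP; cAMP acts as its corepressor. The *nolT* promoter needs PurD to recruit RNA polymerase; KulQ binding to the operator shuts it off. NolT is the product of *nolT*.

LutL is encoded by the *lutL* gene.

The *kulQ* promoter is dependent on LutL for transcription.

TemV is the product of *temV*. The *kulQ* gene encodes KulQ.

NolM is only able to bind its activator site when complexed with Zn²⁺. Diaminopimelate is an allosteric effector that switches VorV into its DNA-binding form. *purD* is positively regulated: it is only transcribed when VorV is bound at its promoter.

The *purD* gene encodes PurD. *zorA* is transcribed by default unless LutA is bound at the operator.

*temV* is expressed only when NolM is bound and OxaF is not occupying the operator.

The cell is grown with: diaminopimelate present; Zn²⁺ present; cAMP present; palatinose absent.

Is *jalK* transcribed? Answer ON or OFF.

cAMP is present, so OxaF is active.
Zn²⁺ is present, so NolM is active.
With repressor OxaF bound, *temV* is not transcribed.
So TemV is not produced.
With no repressor bound, *lutL* is transcribed.
So LutL is produced and active.
No repressor is bound and LutL is active, so *kulQ* is transcribed.
So KulQ is produced and active.
Diaminopimelate is present, so VorV is active.
No repressor is bound and VorV is active, so *purD* is transcribed.
So PurD is produced and active.
With repressor KulQ bound, *nolT* is not transcribed.
So NolT is not produced.
Required activator NolT is absent, so *jalK* is not transcribed.

OFF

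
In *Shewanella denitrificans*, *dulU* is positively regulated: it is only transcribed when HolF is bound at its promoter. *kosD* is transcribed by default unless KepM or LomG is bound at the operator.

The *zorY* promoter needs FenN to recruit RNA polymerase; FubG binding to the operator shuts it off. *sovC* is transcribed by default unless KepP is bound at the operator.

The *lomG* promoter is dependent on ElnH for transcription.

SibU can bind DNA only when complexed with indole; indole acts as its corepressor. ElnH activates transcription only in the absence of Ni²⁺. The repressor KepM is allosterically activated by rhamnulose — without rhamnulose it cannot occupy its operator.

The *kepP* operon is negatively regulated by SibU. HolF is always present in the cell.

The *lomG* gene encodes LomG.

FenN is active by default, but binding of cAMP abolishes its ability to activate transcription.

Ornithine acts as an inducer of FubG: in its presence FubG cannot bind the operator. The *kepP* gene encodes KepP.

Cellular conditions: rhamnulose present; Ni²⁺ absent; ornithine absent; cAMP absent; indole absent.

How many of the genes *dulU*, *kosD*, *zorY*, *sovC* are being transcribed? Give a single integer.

HolF is produced constitutively and is active.
No repressor is bound and HolF is active, so *dulU* is transcribed.
→ *dulU* is ON.
Rhamnulose is present, so KepM is active.
Ni²⁺ is absent, so ElnH is active.
No repressor is bound and ElnH is active, so *lomG* is transcribed.
So LomG is produced and active.
With repressor KepM bound, *kosD* is not transcribed.
→ *kosD* is OFF.
cAMP is absent, so FenN is active.
Ornithine is absent, so FubG is active.
With repressor FubG bound, *zorY* is not transcribed.
→ *zorY* is OFF.
Indole is absent, so SibU is inactive.
With no repressor bound, *kepP* is transcribed.
So KepP is produced and active.
With repressor KepP bound, *sovC* is not transcribed.
→ *sovC* is OFF.
1 of the 4 genes is transcribed.

1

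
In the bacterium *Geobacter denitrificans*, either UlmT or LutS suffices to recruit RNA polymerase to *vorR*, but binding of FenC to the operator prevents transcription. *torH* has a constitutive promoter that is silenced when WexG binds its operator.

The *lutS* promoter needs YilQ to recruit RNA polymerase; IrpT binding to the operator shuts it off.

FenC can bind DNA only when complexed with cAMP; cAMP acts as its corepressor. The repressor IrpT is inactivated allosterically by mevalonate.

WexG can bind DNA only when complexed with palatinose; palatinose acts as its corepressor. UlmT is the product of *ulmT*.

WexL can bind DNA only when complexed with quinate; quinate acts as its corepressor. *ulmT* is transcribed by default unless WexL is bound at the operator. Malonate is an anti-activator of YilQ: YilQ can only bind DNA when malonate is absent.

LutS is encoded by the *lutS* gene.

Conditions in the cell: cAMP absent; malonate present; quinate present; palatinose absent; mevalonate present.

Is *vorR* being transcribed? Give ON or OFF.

OFF

Quinate is present, so WexL is active.
With repressor WexL bound, *ulmT* is not transcribed.
So UlmT is not produced.
Mevalonate is present, so IrpT is inactive.
Malonate is present, so YilQ is inactive.
Required activator YilQ is absent, so *lutS* is not transcribed.
So LutS is not produced.
cAMP is absent, so FenC is inactive.
No activator is available at the *vorR* promoter, so *vorR* is not transcribed.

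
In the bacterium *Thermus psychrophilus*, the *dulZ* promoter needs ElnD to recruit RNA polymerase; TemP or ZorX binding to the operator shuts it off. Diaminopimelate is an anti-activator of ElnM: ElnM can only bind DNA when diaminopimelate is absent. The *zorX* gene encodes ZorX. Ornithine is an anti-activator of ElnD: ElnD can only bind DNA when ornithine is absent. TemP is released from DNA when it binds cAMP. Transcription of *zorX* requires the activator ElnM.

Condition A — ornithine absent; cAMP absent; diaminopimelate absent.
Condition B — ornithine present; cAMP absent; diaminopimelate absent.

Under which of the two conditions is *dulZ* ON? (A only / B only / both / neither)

Condition A:
Ornithine is absent, so ElnD is active.
cAMP is absent, so TemP is active.
Diaminopimelate is absent, so ElnM is active.
No repressor is bound and ElnM is active, so *zorX* is transcribed.
So ZorX is produced and active.
With repressor TemP bound, *dulZ* is not transcribed.
→ *dulZ* is OFF in A.
Condition B:
Ornithine is present, so ElnD is inactive.
cAMP is absent, so TemP is active.
Diaminopimelate is absent, so ElnM is active.
No repressor is bound and ElnM is active, so *zorX* is transcribed.
So ZorX is produced and active.
With repressor TemP bound, *dulZ* is not transcribed.
→ *dulZ* is OFF in B.

neither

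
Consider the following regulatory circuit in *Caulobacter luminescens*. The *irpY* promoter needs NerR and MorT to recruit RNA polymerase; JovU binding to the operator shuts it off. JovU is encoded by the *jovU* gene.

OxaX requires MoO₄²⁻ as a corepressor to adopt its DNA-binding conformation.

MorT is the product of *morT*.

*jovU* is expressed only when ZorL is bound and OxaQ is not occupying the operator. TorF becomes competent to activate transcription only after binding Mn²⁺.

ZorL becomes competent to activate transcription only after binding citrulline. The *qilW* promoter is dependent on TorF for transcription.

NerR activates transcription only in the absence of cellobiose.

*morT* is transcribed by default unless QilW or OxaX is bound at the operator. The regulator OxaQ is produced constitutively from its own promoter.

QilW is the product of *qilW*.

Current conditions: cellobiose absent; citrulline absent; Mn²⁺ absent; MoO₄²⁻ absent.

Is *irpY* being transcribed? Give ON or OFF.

ON

Cellobiose is absent, so NerR is active.
OxaQ is produced constitutively and is active.
Citrulline is absent, so ZorL is inactive.
With repressor OxaQ bound, *jovU* is not transcribed.
So JovU is not produced.
Mn²⁺ is absent, so TorF is inactive.
Required activator TorF is absent, so *qilW* is not transcribed.
So QilW is not produced.
MoO₄²⁻ is absent, so OxaX is inactive.
With no repressor bound, *morT* is transcribed.
So MorT is produced and active.
No repressor is bound and NerR and MorT are active, so *irpY* is transcribed.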